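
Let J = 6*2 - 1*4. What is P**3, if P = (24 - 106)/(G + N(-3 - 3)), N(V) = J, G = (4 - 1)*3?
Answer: -551368/4913 ≈ -112.23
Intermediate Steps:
G = 9 (G = 3*3 = 9)
J = 8 (J = 12 - 4 = 8)
N(V) = 8
P = -82/17 (P = (24 - 106)/(9 + 8) = -82/17 ≈ -4.8235)
P**3 = (-82/17)**3 = -551368/4913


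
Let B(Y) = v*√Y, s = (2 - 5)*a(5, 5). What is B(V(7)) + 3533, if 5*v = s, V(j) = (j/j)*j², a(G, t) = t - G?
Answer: 3533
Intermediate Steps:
s = 0 (s = (2 - 5)*(5 - 1*5) = -3*(5 - 5) = -3*0 = 0)
V(j) = j² (V(j) = 1*j² = j²)
v = 0 (v = (⅕)*0 = 0)
B(Y) = 0 (B(Y) = 0*√Y = 0)
B(V(7)) + 3533 = 0 + 3533 = 3533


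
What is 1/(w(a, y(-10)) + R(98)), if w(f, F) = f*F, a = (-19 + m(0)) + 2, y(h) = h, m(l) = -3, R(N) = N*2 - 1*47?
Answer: 1/349 ≈ 0.0028653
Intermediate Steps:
R(N) = -47 + 2*N (R(N) = 2*N - 47 = -47 + 2*N)
a = -20 (a = (-19 - 3) + 2 = -22 + 2 = -20)
w(f, F) = F*f
1/(w(a, y(-10)) + R(98)) = 1/(-10*(-20) + (-47 + 2*98)) = 1/(200 + (-47 + 196)) = 1/(200 + 149) = 1/349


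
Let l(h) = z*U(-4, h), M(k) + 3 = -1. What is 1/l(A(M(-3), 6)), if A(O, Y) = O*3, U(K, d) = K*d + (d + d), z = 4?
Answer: 1/96 ≈ 0.010417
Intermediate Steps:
M(k) = -4 (M(k) = -3 - 1 = -4)
U(K, d) = 2*d + K*d (U(K, d) = K*d + 2*d = 2*d + K*d)
A(O, Y) = 3*O
l(h) = -8*h (l(h) = 4*(h*(2 - 4)) = 4*(h*(-2)) = 4*(-2*h) = -8*h)
1/l(A(M(-3), 6)) = 1/(-24*(-4)) = 1/(-8*(-12)) = 1/96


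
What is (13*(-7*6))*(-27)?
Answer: 14742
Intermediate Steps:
(13*(-7*6))*(-27) = (13*(-42))*(-27) = -546*(-27) = 14742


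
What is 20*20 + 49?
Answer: 449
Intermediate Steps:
20*20 + 49 = 400 + 49 = 449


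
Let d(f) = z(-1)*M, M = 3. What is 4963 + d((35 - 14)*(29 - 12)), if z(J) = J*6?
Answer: 4945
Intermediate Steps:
z(J) = 6*J
d(f) = -18 (d(f) = (6*(-1))*3 = -6*3 = -18)
4963 + d((35 - 14)*(29 - 12)) = 4963 - 18 = 4945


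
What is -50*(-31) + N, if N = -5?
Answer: 1545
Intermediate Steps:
-50*(-31) + N = -50*(-31) - 5 = 1550 - 5 = 1545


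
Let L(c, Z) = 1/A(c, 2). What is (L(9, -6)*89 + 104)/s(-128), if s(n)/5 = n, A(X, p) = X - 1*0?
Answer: -205/1152 ≈ -0.17795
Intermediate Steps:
A(X, p) = X (A(X, p) = X + 0 = X)
s(n) = 5*n
L(c, Z) = 1/c
(L(9, -6)*89 + 104)/s(-128) = (89/9 + 104)/((5*(-128))) = ((⅑)*89 + 104)/(-640) = (89/9 + 104)*(-1/640) = (1025/9)*(-1/640) = -205/1152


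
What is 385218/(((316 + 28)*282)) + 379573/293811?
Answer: 25000483897/4750336248 ≈ 5.2629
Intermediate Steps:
385218/(((316 + 28)*282)) + 379573/293811 = 385218/((344*282)) + 379573*(1/293811) = 385218/97008 + 379573/293811 = 385218*(1/97008) + 379573/293811 = 64203/16168 + 379573/293811 = 25000483897/4750336248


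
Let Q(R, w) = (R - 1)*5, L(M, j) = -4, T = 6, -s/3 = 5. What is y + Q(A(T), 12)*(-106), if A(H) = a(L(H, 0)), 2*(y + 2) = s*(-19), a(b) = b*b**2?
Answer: 69181/2 ≈ 34591.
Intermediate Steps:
s = -15 (s = -3*5 = -15)
a(b) = b**3
y = 281/2 (y = -2 + (-15*(-19))/2 = -2 + (1/2)*285 = -2 + 285/2 = 281/2 ≈ 140.50)
A(H) = -64 (A(H) = (-4)**3 = -64)
Q(R, w) = -5 + 5*R (Q(R, w) = (-1 + R)*5 = -5 + 5*R)
y + Q(A(T), 12)*(-106) = 281/2 + (-5 + 5*(-64))*(-106) = 281/2 + (-5 - 320)*(-106) = 281/2 - 325*(-106) = 281/2 + 34450 = 69181/2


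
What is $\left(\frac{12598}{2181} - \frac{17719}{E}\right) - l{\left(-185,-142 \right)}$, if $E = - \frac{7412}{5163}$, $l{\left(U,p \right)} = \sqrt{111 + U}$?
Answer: $\frac{199618229033}{16165572} - i \sqrt{74} \approx 12348.0 - 8.6023 i$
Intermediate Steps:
$E = - \frac{7412}{5163}$ ($E = \left(-7412\right) \frac{1}{5163} = - \frac{7412}{5163} \approx -1.4356$)
$\left(\frac{12598}{2181} - \frac{17719}{E}\right) - l{\left(-185,-142 \right)} = \left(\frac{12598}{2181} - \frac{17719}{- \frac{7412}{5163}}\right) - \sqrt{111 - 185} = \left(12598 \cdot \frac{1}{2181} - - \frac{91483197}{7412}\right) - \sqrt{-74} = \left(\frac{12598}{2181} + \frac{91483197}{7412}\right) - i \sqrt{74} = \frac{199618229033}{16165572} - i \sqrt{74}$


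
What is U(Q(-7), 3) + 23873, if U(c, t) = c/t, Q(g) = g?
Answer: 71612/3 ≈ 23871.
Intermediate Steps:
U(Q(-7), 3) + 23873 = -7/3 + 23873 = 71612/3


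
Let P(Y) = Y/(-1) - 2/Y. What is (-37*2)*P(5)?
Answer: 1998/5 ≈ 399.60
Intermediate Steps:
P(Y) = -Y - 2/Y (P(Y) = Y*(-1) - 2/Y = -Y - 2/Y)
(-37*2)*P(5) = (-37*2)*(-1*5 - 2/5) = -74*(-5 - 2*⅕) = -74*(-5 - ⅖) = -74*(-27/5) = 1998/5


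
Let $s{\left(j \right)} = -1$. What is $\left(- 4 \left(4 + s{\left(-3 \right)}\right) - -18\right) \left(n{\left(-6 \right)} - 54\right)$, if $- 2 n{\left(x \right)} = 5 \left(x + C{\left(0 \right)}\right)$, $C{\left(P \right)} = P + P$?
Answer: $-234$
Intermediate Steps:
$C{\left(P \right)} = 2 P$
$n{\left(x \right)} = - \frac{5 x}{2}$ ($n{\left(x \right)} = - \frac{5 \left(x + 2 \cdot 0\right)}{2} = - \frac{5 \left(x + 0\right)}{2} = - \frac{5 x}{2}$)
$\left(- 4 \left(4 + s{\left(-3 \right)}\right) - -18\right) \left(n{\left(-6 \right)} - 54\right) = \left(- 4 \left(4 - 1\right) - -18\right) \left(\left(- \frac{5}{2}\right) \left(-6\right) - 54\right) = \left(\left(-4\right) 3 + 18\right) \left(15 - 54\right) = \left(-12 + 18\right) \left(-39\right) = 6 \left(-39\right) = -234$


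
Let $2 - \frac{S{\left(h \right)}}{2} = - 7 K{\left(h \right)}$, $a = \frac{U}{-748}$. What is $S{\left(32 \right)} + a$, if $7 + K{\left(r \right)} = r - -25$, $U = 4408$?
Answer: $\frac{130546}{187} \approx 698.11$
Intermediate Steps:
$K{\left(r \right)} = 18 + r$ ($K{\left(r \right)} = -7 + \left(r - -25\right) = -7 + \left(r + 25\right) = -7 + \left(25 + r\right) = 18 + r$)
$a = - \frac{1102}{187}$ ($a = \frac{4408}{-748} = 4408 \left(- \frac{1}{748}\right) = - \frac{1102}{187} \approx -5.8931$)
$S{\left(h \right)} = 256 + 14 h$ ($S{\left(h \right)} = 4 - 2 \left(- 7 \left(18 + h\right)\right) = 4 - 2 \left(-126 - 7 h\right) = 4 + \left(252 + 14 h\right) = 256 + 14 h$)
$S{\left(32 \right)} + a = \left(256 + 14 \cdot 32\right) - \frac{1102}{187} = \left(256 + 448\right) - \frac{1102}{187} = 704 - \frac{1102}{187} = \frac{130546}{187}$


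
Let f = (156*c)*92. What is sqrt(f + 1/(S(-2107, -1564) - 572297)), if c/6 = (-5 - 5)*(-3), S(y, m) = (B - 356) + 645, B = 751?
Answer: sqrt(93671072116401487)/190419 ≈ 1607.3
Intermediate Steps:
S(y, m) = 1040 (S(y, m) = (751 - 356) + 645 = 395 + 645 = 1040)
c = 180 (c = 6*((-5 - 5)*(-3)) = 6*(-10*(-3)) = 6*30 = 180)
f = 2583360 (f = (156*180)*92 = 28080*92 = 2583360)
sqrt(f + 1/(S(-2107, -1564) - 572297)) = sqrt(2583360 + 1/(1040 - 572297)) = sqrt(2583360 + 1/(-571257)) = sqrt(2583360 - 1/571257) = sqrt(1475762483519/571257) = sqrt(93671072116401487)/190419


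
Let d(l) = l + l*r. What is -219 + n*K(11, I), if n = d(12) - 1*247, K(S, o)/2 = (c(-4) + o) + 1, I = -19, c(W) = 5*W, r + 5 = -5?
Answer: 26761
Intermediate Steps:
r = -10 (r = -5 - 5 = -10)
d(l) = -9*l (d(l) = l + l*(-10) = l - 10*l = -9*l)
K(S, o) = -38 + 2*o (K(S, o) = 2*((5*(-4) + o) + 1) = 2*((-20 + o) + 1) = 2*(-19 + o) = -38 + 2*o)
n = -355 (n = -9*12 - 1*247 = -108 - 247 = -355)
-219 + n*K(11, I) = -219 - 355*(-38 + 2*(-19)) = -219 - 355*(-38 - 38) = -219 - 355*(-76) = -219 + 26980 = 26761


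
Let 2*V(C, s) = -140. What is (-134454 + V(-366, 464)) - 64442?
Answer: -198966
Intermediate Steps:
V(C, s) = -70 (V(C, s) = (½)*(-140) = -70)
(-134454 + V(-366, 464)) - 64442 = (-134454 - 70) - 64442 = -134524 - 64442 = -198966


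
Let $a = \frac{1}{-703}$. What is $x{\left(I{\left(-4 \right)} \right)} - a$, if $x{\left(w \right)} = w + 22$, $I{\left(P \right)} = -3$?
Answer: $\frac{13358}{703} \approx 19.001$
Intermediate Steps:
$a = - \frac{1}{703} \approx -0.0014225$
$x{\left(w \right)} = 22 + w$
$x{\left(I{\left(-4 \right)} \right)} - a = \left(22 - 3\right) - - \frac{1}{703} = 19 + \frac{1}{703} = \frac{13358}{703}$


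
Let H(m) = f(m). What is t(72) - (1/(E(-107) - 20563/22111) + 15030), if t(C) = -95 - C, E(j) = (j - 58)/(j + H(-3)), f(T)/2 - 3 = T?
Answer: -22008746455/1448074 ≈ -15199.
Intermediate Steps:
f(T) = 6 + 2*T
H(m) = 6 + 2*m
E(j) = (-58 + j)/j (E(j) = (j - 58)/(j + (6 + 2*(-3))) = (-58 + j)/(j + (6 - 6)) = (-58 + j)/(j + 0) = (-58 + j)/j)
t(72) - (1/(E(-107) - 20563/22111) + 15030) = (-95 - 1*72) - (1/((-58 - 107)/(-107) - 20563/22111) + 15030) = (-95 - 72) - (1/(-1/107*(-165) - 20563*1/22111) + 15030) = -167 - (1/(165/107 - 20563/22111) + 15030) = -167 - (1/(1448074/2365877) + 15030) = -167 - (2365877/1448074 + 15030) = -167 - 1*21766918097/1448074 = -167 - 21766918097/1448074 = -22008746455/1448074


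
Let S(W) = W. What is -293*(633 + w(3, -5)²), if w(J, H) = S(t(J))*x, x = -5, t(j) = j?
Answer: -251394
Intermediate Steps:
w(J, H) = -5*J (w(J, H) = J*(-5) = -5*J)
-293*(633 + w(3, -5)²) = -293*(633 + (-5*3)²) = -293*(633 + (-15)²) = -293*(633 + 225) = -293*858 = -251394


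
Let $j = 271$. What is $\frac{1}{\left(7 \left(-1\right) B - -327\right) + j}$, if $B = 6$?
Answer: $\frac{1}{556} \approx 0.0017986$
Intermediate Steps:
$\frac{1}{\left(7 \left(-1\right) B - -327\right) + j} = \frac{1}{\left(7 \left(-1\right) 6 - -327\right) + 271} = \frac{1}{\left(\left(-7\right) 6 + 327\right) + 271} = \frac{1}{\left(-42 + 327\right) + 271} = \frac{1}{285 + 271} = \frac{1}{556}$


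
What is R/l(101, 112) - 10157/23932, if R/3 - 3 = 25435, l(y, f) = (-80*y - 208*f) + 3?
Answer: -2145002209/750818636 ≈ -2.8569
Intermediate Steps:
l(y, f) = 3 - 208*f - 80*y (l(y, f) = (-208*f - 80*y) + 3 = 3 - 208*f - 80*y)
R = 76314 (R = 9 + 3*25435 = 9 + 76305 = 76314)
R/l(101, 112) - 10157/23932 = 76314/(3 - 208*112 - 80*101) - 10157/23932 = 76314/(3 - 23296 - 8080) - 10157*1/23932 = 76314/(-31373) - 10157/23932 = 76314*(-1/31373) - 10157/23932 = -76314/31373 - 10157/23932 = -2145002209/750818636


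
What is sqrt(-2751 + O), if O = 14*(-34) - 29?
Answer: 2*I*sqrt(814) ≈ 57.061*I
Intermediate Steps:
O = -505 (O = -476 - 29 = -505)
sqrt(-2751 + O) = sqrt(-2751 - 505) = sqrt(-3256) = 2*I*sqrt(814)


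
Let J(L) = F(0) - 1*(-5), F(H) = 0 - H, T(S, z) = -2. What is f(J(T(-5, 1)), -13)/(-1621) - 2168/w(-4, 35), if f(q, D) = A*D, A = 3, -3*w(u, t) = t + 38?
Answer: 10545831/118333 ≈ 89.120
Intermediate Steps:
w(u, t) = -38/3 - t/3 (w(u, t) = -(t + 38)/3 = -(38 + t)/3 = -38/3 - t/3)
F(H) = -H
J(L) = 5 (J(L) = -1*0 - 1*(-5) = 0 + 5 = 5)
f(q, D) = 3*D
f(J(T(-5, 1)), -13)/(-1621) - 2168/w(-4, 35) = (3*(-13))/(-1621) - 2168/(-38/3 - ⅓*35) = -39*(-1/1621) - 2168/(-38/3 - 35/3) = 39/1621 - 2168/(-73/3) = 39/1621 - 2168*(-3/73) = 39/1621 + 6504/73 = 10545831/118333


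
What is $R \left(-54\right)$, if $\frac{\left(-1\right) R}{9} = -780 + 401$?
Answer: $-184194$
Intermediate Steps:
$R = 3411$ ($R = - 9 \left(-780 + 401\right) = \left(-9\right) \left(-379\right) = 3411$)
$R \left(-54\right) = 3411 \left(-54\right) = -184194$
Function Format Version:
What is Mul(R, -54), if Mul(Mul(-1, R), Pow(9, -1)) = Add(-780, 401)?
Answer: -184194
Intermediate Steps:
R = 3411 (R = Mul(-9, Add(-780, 401)) = Mul(-9, -379) = 3411)
Mul(R, -54) = Mul(3411, -54) = -184194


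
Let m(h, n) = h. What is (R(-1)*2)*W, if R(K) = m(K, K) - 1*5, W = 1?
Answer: -12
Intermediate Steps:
R(K) = -5 + K (R(K) = K - 1*5 = K - 5 = -5 + K)
(R(-1)*2)*W = ((-5 - 1)*2)*1 = -6*2*1 = -12*1 = -12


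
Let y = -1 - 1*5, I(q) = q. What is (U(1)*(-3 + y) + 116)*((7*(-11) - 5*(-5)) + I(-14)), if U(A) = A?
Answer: -7062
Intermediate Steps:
y = -6 (y = -1 - 5 = -6)
(U(1)*(-3 + y) + 116)*((7*(-11) - 5*(-5)) + I(-14)) = (1*(-3 - 6) + 116)*((7*(-11) - 5*(-5)) - 14) = (1*(-9) + 116)*((-77 + 25) - 14) = (-9 + 116)*(-52 - 14) = 107*(-66) = -7062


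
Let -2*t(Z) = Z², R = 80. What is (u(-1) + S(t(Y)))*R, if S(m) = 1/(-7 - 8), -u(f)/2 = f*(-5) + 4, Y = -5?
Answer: -4336/3 ≈ -1445.3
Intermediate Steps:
u(f) = -8 + 10*f (u(f) = -2*(f*(-5) + 4) = -2*(-5*f + 4) = -2*(4 - 5*f) = -8 + 10*f)
t(Z) = -Z²/2
S(m) = -1/15 (S(m) = 1/(-15) = -1/15)
(u(-1) + S(t(Y)))*R = ((-8 + 10*(-1)) - 1/15)*80 = ((-8 - 10) - 1/15)*80 = (-18 - 1/15)*80 = -271/15*80 = -4336/3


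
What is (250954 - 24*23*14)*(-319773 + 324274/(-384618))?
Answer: -14957277240228644/192309 ≈ -7.7777e+10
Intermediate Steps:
(250954 - 24*23*14)*(-319773 + 324274/(-384618)) = (250954 - 552*14)*(-319773 + 324274*(-1/384618)) = (250954 - 7728)*(-319773 - 162137/192309) = 243226*(-61495387994/192309) = -14957277240228644/192309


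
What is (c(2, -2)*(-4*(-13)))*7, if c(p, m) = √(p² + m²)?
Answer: 728*√2 ≈ 1029.5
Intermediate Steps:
c(p, m) = √(m² + p²)
(c(2, -2)*(-4*(-13)))*7 = (√((-2)² + 2²)*(-4*(-13)))*7 = (√(4 + 4)*52)*7 = (√8*52)*7 = ((2*√2)*52)*7 = (104*√2)*7 = 728*√2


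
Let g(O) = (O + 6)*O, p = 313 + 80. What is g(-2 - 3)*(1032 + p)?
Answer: -7125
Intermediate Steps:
p = 393
g(O) = O*(6 + O) (g(O) = (6 + O)*O = O*(6 + O))
g(-2 - 3)*(1032 + p) = ((-2 - 3)*(6 + (-2 - 3)))*(1032 + 393) = -5*(6 - 5)*1425 = -5*1*1425 = -5*1425 = -7125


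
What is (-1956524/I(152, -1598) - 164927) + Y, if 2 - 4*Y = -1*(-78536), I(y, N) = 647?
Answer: -242734335/1294 ≈ -1.8758e+5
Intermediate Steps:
Y = -39267/2 (Y = 1/2 - (-1)*(-78536)/4 = 1/2 - 1/4*78536 = 1/2 - 19634 = -39267/2 ≈ -19634.)
(-1956524/I(152, -1598) - 164927) + Y = (-1956524/647 - 164927) - 39267/2 = -108664293/647 - 39267/2 = -242734335/1294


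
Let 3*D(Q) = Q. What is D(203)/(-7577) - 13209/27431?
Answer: -305822272/623534061 ≈ -0.49047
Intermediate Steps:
D(Q) = Q/3
D(203)/(-7577) - 13209/27431 = ((⅓)*203)/(-7577) - 13209/27431 = (203/3)*(-1/7577) - 13209*1/27431 = -203/22731 - 13209/27431 = -305822272/623534061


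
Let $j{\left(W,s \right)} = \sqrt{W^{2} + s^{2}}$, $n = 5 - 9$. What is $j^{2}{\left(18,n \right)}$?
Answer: $340$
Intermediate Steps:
$n = -4$ ($n = 5 - 9 = -4$)
$j^{2}{\left(18,n \right)} = \left(\sqrt{18^{2} + \left(-4\right)^{2}}\right)^{2} = \left(\sqrt{324 + 16}\right)^{2} = \left(\sqrt{340}\right)^{2} = \left(2 \sqrt{85}\right)^{2} = 340$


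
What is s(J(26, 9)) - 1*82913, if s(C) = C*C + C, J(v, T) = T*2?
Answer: -82571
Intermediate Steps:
J(v, T) = 2*T
s(C) = C + C² (s(C) = C² + C = C + C²)
s(J(26, 9)) - 1*82913 = (2*9)*(1 + 2*9) - 1*82913 = 18*(1 + 18) - 82913 = 18*19 - 82913 = 342 - 82913 = -82571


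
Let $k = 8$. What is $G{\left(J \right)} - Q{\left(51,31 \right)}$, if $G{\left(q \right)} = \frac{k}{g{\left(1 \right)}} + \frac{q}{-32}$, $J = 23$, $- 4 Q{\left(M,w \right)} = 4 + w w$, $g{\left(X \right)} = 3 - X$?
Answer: $\frac{7825}{32} \approx 244.53$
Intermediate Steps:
$Q{\left(M,w \right)} = -1 - \frac{w^{2}}{4}$ ($Q{\left(M,w \right)} = - \frac{4 + w w}{4} = - \frac{4 + w^{2}}{4} = -1 - \frac{w^{2}}{4}$)
$G{\left(q \right)} = 4 - \frac{q}{32}$ ($G{\left(q \right)} = \frac{8}{3 - 1} + \frac{q}{-32} = \frac{8}{3 - 1} + q \left(- \frac{1}{32}\right) = \frac{8}{2} - \frac{q}{32} = 8 \cdot \frac{1}{2} - \frac{q}{32} = 4 - \frac{q}{32}$)
$G{\left(J \right)} - Q{\left(51,31 \right)} = \left(4 - \frac{23}{32}\right) - \left(-1 - \frac{31^{2}}{4}\right) = \left(4 - \frac{23}{32}\right) - \left(-1 - \frac{961}{4}\right) = \frac{105}{32} - \left(-1 - \frac{961}{4}\right) = \frac{105}{32} - - \frac{965}{4} = \frac{105}{32} + \frac{965}{4} = \frac{7825}{32}$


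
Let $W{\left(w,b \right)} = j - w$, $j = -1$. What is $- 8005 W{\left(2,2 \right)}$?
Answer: $24015$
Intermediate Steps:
$W{\left(w,b \right)} = -1 - w$
$- 8005 W{\left(2,2 \right)} = - 8005 \left(-1 - 2\right) = \left(-8005\right) \left(-3\right) = 24015$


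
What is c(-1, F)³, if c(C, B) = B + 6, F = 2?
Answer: 512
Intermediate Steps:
c(C, B) = 6 + B
c(-1, F)³ = (6 + 2)³ = 8³ = 512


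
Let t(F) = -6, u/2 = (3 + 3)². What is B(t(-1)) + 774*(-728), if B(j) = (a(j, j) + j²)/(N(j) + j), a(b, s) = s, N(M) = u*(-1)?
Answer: -7325141/13 ≈ -5.6347e+5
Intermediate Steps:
u = 72 (u = 2*(3 + 3)² = 2*6² = 2*36 = 72)
N(M) = -72 (N(M) = 72*(-1) = -72)
B(j) = (j + j²)/(-72 + j)
B(t(-1)) + 774*(-728) = -6*(1 - 6)/(-72 - 6) + 774*(-728) = -6*(-5)/(-78) - 563472 = -6*(-1/78)*(-5) - 563472 = -5/13 - 563472 = -7325141/13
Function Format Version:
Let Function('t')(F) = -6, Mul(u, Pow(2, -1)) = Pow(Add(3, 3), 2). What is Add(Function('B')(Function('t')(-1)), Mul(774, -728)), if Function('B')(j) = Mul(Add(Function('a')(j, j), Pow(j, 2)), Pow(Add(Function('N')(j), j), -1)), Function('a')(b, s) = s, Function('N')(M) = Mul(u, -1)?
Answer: Rational(-7325141, 13) ≈ -5.6347e+5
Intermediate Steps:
u = 72 (u = Mul(2, Pow(Add(3, 3), 2)) = Mul(2, Pow(6, 2)) = Mul(2, 36) = 72)
Function('N')(M) = -72 (Function('N')(M) = Mul(72, -1) = -72)
Function('B')(j) = Mul(Pow(Add(-72, j), -1), Add(j, Pow(j, 2))) (Function('B')(j) = Mul(Add(j, Pow(j, 2)), Pow(Add(-72, j), -1)) = Mul(Pow(Add(-72, j), -1), Add(j, Pow(j, 2))))
Add(Function('B')(Function('t')(-1)), Mul(774, -728)) = Add(Mul(-6, Pow(Add(-72, -6), -1), Add(1, -6)), Mul(774, -728)) = Add(Mul(-6, Pow(-78, -1), -5), -563472) = Add(Mul(-6, Rational(-1, 78), -5), -563472) = Add(Rational(-5, 13), -563472) = Rational(-7325141, 13)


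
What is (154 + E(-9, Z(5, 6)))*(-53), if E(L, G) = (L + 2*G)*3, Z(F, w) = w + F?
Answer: -10229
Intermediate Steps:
Z(F, w) = F + w
E(L, G) = 3*L + 6*G
(154 + E(-9, Z(5, 6)))*(-53) = (154 + (3*(-9) + 6*(5 + 6)))*(-53) = (154 + (-27 + 6*11))*(-53) = (154 + (-27 + 66))*(-53) = (154 + 39)*(-53) = 193*(-53) = -10229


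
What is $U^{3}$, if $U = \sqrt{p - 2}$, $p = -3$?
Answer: $- 5 i \sqrt{5} \approx - 11.18 i$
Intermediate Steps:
$U = i \sqrt{5}$ ($U = \sqrt{-3 - 2} = \sqrt{-5} = i \sqrt{5} \approx 2.2361 i$)
$U^{3} = \left(i \sqrt{5}\right)^{3} = - 5 i \sqrt{5}$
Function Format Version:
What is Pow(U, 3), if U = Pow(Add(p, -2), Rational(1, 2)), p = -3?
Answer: Mul(-5, I, Pow(5, Rational(1, 2))) ≈ Mul(-11.180, I)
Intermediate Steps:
U = Mul(I, Pow(5, Rational(1, 2))) (U = Pow(Add(-3, -2), Rational(1, 2)) = Pow(-5, Rational(1, 2)) = Mul(I, Pow(5, Rational(1, 2))) ≈ Mul(2.2361, I))
Pow(U, 3) = Pow(Mul(I, Pow(5, Rational(1, 2))), 3) = Mul(-5, I, Pow(5, Rational(1, 2)))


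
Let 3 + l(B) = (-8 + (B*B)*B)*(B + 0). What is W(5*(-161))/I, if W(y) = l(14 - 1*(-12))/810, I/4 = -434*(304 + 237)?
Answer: -30451/50715504 ≈ -0.00060043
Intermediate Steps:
I = -939176 (I = 4*(-434*(304 + 237)) = 4*(-434*541) = 4*(-234794) = -939176)
l(B) = -3 + B*(-8 + B³) (l(B) = -3 + (-8 + (B*B)*B)*(B + 0) = -3 + (-8 + B²*B)*B = -3 + (-8 + B³)*B = -3 + B*(-8 + B³))
W(y) = 30451/54 (W(y) = (-3 + (14 - 1*(-12))⁴ - 8*(14 - 1*(-12)))/810 = (-3 + (14 + 12)⁴ - 8*(14 + 12))*(1/810) = (-3 + 26⁴ - 8*26)*(1/810) = (-3 + 456976 - 208)*(1/810) = 456765*(1/810) = 30451/54)
W(5*(-161))/I = (30451/54)/(-939176) = (30451/54)*(-1/939176) = -30451/50715504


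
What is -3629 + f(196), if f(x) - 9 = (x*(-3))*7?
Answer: -7736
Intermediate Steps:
f(x) = 9 - 21*x (f(x) = 9 + (x*(-3))*7 = 9 - 3*x*7 = 9 - 21*x)
-3629 + f(196) = -3629 + (9 - 21*196) = -3629 + (9 - 4116) = -3629 - 4107 = -7736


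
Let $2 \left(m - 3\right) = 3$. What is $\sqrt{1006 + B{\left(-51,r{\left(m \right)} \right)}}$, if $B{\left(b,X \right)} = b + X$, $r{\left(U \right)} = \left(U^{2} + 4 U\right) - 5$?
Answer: $\frac{\sqrt{3953}}{2} \approx 31.436$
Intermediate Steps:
$m = \frac{9}{2}$ ($m = 3 + \frac{1}{2} \cdot 3 = 3 + \frac{3}{2} = \frac{9}{2} \approx 4.5$)
$r{\left(U \right)} = -5 + U^{2} + 4 U$
$B{\left(b,X \right)} = X + b$
$\sqrt{1006 + B{\left(-51,r{\left(m \right)} \right)}} = \sqrt{1006 + \left(\left(-5 + \left(\frac{9}{2}\right)^{2} + 4 \cdot \frac{9}{2}\right) - 51\right)} = \sqrt{1006 + \left(\left(-5 + \frac{81}{4} + 18\right) - 51\right)} = \sqrt{1006 + \left(\frac{133}{4} - 51\right)} = \sqrt{1006 - \frac{71}{4}} = \sqrt{\frac{3953}{4}} = \frac{\sqrt{3953}}{2}$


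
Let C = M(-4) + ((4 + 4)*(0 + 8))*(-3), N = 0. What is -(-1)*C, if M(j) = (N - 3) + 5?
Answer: -190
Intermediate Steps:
M(j) = 2 (M(j) = (0 - 3) + 5 = -3 + 5 = 2)
C = -190 (C = 2 + ((4 + 4)*(0 + 8))*(-3) = 2 + (8*8)*(-3) = 2 + 64*(-3) = 2 - 192 = -190)
-(-1)*C = -(-1)*(-190) = -1*190 = -190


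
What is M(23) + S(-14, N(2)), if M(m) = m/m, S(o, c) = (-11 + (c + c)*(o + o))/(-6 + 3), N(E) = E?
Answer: 42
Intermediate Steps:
S(o, c) = 11/3 - 4*c*o/3 (S(o, c) = (-11 + (2*c)*(2*o))/(-3) = (-11 + 4*c*o)*(-⅓) = 11/3 - 4*c*o/3)
M(m) = 1
M(23) + S(-14, N(2)) = 1 + (11/3 - 4/3*2*(-14)) = 1 + (11/3 + 112/3) = 1 + 41 = 42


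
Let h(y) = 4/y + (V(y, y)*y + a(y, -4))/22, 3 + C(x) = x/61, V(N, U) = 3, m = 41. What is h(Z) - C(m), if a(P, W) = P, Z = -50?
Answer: -114792/16775 ≈ -6.8430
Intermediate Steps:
C(x) = -3 + x/61
h(y) = 4/y + 2*y/11 (h(y) = 4/y + (3*y + y)/22 = 4/y + (4*y)*(1/22) = 4/y + 2*y/11)
h(Z) - C(m) = (4/(-50) + (2/11)*(-50)) - (-3 + (1/61)*41) = (4*(-1/50) - 100/11) - (-3 + 41/61) = (-2/25 - 100/11) - 1*(-142/61) = -2522/275 + 142/61 = -114792/16775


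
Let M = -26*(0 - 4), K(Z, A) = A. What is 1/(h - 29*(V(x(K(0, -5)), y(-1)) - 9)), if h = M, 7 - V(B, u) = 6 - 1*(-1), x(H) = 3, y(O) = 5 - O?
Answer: 1/365 ≈ 0.0027397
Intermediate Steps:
M = 104 (M = -26*(-4) = 104)
V(B, u) = 0 (V(B, u) = 7 - (6 - 1*(-1)) = 7 - (6 + 1) = 7 - 1*7 = 7 - 7 = 0)
h = 104
1/(h - 29*(V(x(K(0, -5)), y(-1)) - 9)) = 1/(104 - 29*(0 - 9)) = 1/(104 - 29*(-9)) = 1/(104 + 261) = 1/365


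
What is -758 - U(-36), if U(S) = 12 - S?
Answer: -806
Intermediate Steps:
-758 - U(-36) = -758 - (12 - 1*(-36)) = -758 - (12 + 36) = -758 - 1*48 = -758 - 48 = -806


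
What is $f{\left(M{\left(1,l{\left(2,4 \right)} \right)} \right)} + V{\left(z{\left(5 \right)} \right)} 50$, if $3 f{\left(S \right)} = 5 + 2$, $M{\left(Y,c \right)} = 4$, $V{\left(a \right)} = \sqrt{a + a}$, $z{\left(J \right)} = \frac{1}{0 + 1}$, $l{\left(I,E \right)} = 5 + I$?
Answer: $\frac{7}{3} + 50 \sqrt{2} \approx 73.044$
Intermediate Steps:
$z{\left(J \right)} = 1$ ($z{\left(J \right)} = 1^{-1} = 1$)
$V{\left(a \right)} = \sqrt{2} \sqrt{a}$ ($V{\left(a \right)} = \sqrt{2 a} = \sqrt{2} \sqrt{a}$)
$f{\left(S \right)} = \frac{7}{3}$ ($f{\left(S \right)} = \frac{5 + 2}{3} = \frac{1}{3} \cdot 7 = \frac{7}{3}$)
$f{\left(M{\left(1,l{\left(2,4 \right)} \right)} \right)} + V{\left(z{\left(5 \right)} \right)} 50 = \frac{7}{3} + \sqrt{2} \sqrt{1} \cdot 50 = \frac{7}{3} + \sqrt{2} \cdot 1 \cdot 50 = \frac{7}{3} + \sqrt{2} \cdot 50 = \frac{7}{3} + 50 \sqrt{2}$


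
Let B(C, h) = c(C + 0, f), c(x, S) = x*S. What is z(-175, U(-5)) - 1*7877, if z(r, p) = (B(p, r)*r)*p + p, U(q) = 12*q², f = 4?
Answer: -63007577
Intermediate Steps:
c(x, S) = S*x
B(C, h) = 4*C (B(C, h) = 4*(C + 0) = 4*C)
z(r, p) = p + 4*r*p² (z(r, p) = ((4*p)*r)*p + p = (4*p*r)*p + p = 4*r*p² + p = p + 4*r*p²)
z(-175, U(-5)) - 1*7877 = (12*(-5)²)*(1 + 4*(12*(-5)²)*(-175)) - 1*7877 = (12*25)*(1 + 4*(12*25)*(-175)) - 7877 = 300*(1 + 4*300*(-175)) - 7877 = 300*(1 - 210000) - 7877 = 300*(-209999) - 7877 = -62999700 - 7877 = -63007577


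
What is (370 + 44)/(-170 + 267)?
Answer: 414/97 ≈ 4.2680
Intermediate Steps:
(370 + 44)/(-170 + 267) = 414/97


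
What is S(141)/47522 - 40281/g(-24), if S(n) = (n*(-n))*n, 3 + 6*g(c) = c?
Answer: 1267746125/142566 ≈ 8892.3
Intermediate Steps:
g(c) = -½ + c/6
S(n) = -n³ (S(n) = (-n²)*n = -n³)
S(141)/47522 - 40281/g(-24) = -1*141³/47522 - 40281/(-½ + (⅙)*(-24)) = -1*2803221*(1/47522) - 40281/(-½ - 4) = -2803221*1/47522 - 40281/(-9/2) = -2803221/47522 - 40281*(-2/9) = -2803221/47522 + 26854/3 = 1267746125/142566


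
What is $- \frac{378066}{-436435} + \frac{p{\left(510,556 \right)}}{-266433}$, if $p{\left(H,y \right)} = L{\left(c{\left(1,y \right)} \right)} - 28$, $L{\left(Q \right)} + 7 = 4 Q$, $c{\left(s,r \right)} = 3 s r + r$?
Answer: $\frac{96862008043}{116280686355} \approx 0.833$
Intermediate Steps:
$c{\left(s,r \right)} = r + 3 r s$ ($c{\left(s,r \right)} = 3 r s + r = r + 3 r s$)
$L{\left(Q \right)} = -7 + 4 Q$
$p{\left(H,y \right)} = -35 + 16 y$ ($p{\left(H,y \right)} = \left(-7 + 4 y \left(1 + 3 \cdot 1\right)\right) - 28 = \left(-7 + 4 y \left(1 + 3\right)\right) - 28 = \left(-7 + 4 y 4\right) - 28 = \left(-7 + 4 \cdot 4 y\right) - 28 = \left(-7 + 16 y\right) - 28 = -35 + 16 y$)
$- \frac{378066}{-436435} + \frac{p{\left(510,556 \right)}}{-266433} = - \frac{378066}{-436435} + \frac{-35 + 16 \cdot 556}{-266433} = \left(-378066\right) \left(- \frac{1}{436435}\right) + \left(-35 + 8896\right) \left(- \frac{1}{266433}\right) = \frac{378066}{436435} + 8861 \left(- \frac{1}{266433}\right) = \frac{378066}{436435} - \frac{8861}{266433} = \frac{96862008043}{116280686355}$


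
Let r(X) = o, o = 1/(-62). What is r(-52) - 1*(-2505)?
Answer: 155309/62 ≈ 2505.0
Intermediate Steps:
o = -1/62 ≈ -0.016129
r(X) = -1/62
r(-52) - 1*(-2505) = -1/62 - 1*(-2505) = -1/62 + 2505 = 155309/62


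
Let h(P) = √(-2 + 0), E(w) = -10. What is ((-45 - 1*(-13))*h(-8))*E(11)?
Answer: 320*I*√2 ≈ 452.55*I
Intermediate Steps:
h(P) = I*√2 (h(P) = √(-2) = I*√2)
((-45 - 1*(-13))*h(-8))*E(11) = ((-45 - 1*(-13))*(I*√2))*(-10) = ((-45 + 13)*(I*√2))*(-10) = -32*I*√2*(-10) = 320*I*√2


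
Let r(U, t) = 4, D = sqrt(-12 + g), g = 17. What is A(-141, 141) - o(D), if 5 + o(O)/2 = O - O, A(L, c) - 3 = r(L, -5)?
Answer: 17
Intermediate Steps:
D = sqrt(5) (D = sqrt(-12 + 17) = sqrt(5) ≈ 2.2361)
A(L, c) = 7 (A(L, c) = 3 + 4 = 7)
o(O) = -10 (o(O) = -10 + 2*(O - O) = -10 + 2*0 = -10 + 0 = -10)
A(-141, 141) - o(D) = 7 - 1*(-10) = 7 + 10 = 17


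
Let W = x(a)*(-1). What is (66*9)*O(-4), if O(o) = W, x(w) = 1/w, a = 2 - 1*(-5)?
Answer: -594/7 ≈ -84.857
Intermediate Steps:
a = 7 (a = 2 + 5 = 7)
x(w) = 1/w
W = -⅐ (W = -1/7 = (⅐)*(-1) = -⅐ ≈ -0.14286)
O(o) = -⅐
(66*9)*O(-4) = (66*9)*(-⅐) = 594*(-⅐) = -594/7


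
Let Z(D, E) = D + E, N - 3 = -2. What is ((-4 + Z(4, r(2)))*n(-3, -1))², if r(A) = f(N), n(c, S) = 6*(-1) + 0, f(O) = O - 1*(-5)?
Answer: 1296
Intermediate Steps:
N = 1 (N = 3 - 2 = 1)
f(O) = 5 + O (f(O) = O + 5 = 5 + O)
n(c, S) = -6 (n(c, S) = -6 + 0 = -6)
r(A) = 6 (r(A) = 5 + 1 = 6)
((-4 + Z(4, r(2)))*n(-3, -1))² = ((-4 + (4 + 6))*(-6))² = ((-4 + 10)*(-6))² = (6*(-6))² = (-36)² = 1296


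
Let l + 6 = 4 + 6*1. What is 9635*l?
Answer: 38540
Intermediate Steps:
l = 4 (l = -6 + (4 + 6*1) = -6 + (4 + 6) = -6 + 10 = 4)
9635*l = 9635*4 = 38540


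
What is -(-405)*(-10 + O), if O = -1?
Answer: -4455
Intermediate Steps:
-(-405)*(-10 + O) = -(-405)*(-10 - 1) = -(-405)*(-11) = -81*55 = -4455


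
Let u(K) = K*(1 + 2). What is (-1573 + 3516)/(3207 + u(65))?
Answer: 1943/3402 ≈ 0.57113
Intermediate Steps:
u(K) = 3*K (u(K) = K*3 = 3*K)
(-1573 + 3516)/(3207 + u(65)) = (-1573 + 3516)/(3207 + 3*65) = 1943/(3207 + 195) = 1943/3402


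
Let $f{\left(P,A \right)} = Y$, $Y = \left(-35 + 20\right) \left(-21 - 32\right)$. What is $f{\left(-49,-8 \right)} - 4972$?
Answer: $-4177$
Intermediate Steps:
$Y = 795$ ($Y = \left(-15\right) \left(-53\right) = 795$)
$f{\left(P,A \right)} = 795$
$f{\left(-49,-8 \right)} - 4972 = 795 - 4972 = -4177$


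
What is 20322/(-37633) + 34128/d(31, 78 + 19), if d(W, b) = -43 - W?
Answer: -642921426/1392421 ≈ -461.73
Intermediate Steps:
20322/(-37633) + 34128/d(31, 78 + 19) = 20322/(-37633) + 34128/(-43 - 1*31) = 20322*(-1/37633) + 34128/(-43 - 31) = -20322/37633 + 34128/(-74) = -20322/37633 + 34128*(-1/74) = -20322/37633 - 17064/37 = -642921426/1392421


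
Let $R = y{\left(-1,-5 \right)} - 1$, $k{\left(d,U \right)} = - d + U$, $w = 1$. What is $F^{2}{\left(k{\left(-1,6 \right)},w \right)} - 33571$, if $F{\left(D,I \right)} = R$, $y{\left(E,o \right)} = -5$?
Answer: $-33535$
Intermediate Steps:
$k{\left(d,U \right)} = U - d$
$R = -6$ ($R = -5 - 1 = -6$)
$F{\left(D,I \right)} = -6$
$F^{2}{\left(k{\left(-1,6 \right)},w \right)} - 33571 = \left(-6\right)^{2} - 33571 = 36 - 33571 = -33535$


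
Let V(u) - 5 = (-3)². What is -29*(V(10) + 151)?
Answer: -4785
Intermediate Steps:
V(u) = 14 (V(u) = 5 + (-3)² = 5 + 9 = 14)
-29*(V(10) + 151) = -29*(14 + 151) = -29*165 = -4785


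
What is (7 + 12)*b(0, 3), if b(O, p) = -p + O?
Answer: -57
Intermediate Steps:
b(O, p) = O - p
(7 + 12)*b(0, 3) = (7 + 12)*(0 - 1*3) = 19*(0 - 3) = 19*(-3) = -57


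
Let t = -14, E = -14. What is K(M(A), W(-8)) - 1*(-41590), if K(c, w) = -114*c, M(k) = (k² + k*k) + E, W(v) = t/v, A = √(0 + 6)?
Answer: 41818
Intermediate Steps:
A = √6 ≈ 2.4495
W(v) = -14/v
M(k) = -14 + 2*k² (M(k) = (k² + k*k) - 14 = (k² + k²) - 14 = 2*k² - 14 = -14 + 2*k²)
K(M(A), W(-8)) - 1*(-41590) = -114*(-14 + 2*(√6)²) - 1*(-41590) = -114*(-14 + 2*6) + 41590 = -114*(-14 + 12) + 41590 = -114*(-2) + 41590 = 228 + 41590 = 41818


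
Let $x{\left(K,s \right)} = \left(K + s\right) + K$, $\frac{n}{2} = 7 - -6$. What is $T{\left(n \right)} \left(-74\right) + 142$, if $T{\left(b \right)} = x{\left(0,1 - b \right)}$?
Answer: $1992$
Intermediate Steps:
$n = 26$ ($n = 2 \left(7 - -6\right) = 2 \left(7 + 6\right) = 2 \cdot 13 = 26$)
$x{\left(K,s \right)} = s + 2 K$
$T{\left(b \right)} = 1 - b$ ($T{\left(b \right)} = \left(1 - b\right) + 2 \cdot 0 = \left(1 - b\right) + 0 = 1 - b$)
$T{\left(n \right)} \left(-74\right) + 142 = \left(1 - 26\right) \left(-74\right) + 142 = \left(-25\right) \left(-74\right) + 142 = 1850 + 142 = 1992$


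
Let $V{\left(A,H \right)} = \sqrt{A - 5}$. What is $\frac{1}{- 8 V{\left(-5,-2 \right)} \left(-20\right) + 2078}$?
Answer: $\frac{1039}{2287042} - \frac{40 i \sqrt{10}}{1143521} \approx 0.0004543 - 0.00011062 i$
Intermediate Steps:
$V{\left(A,H \right)} = \sqrt{-5 + A}$
$\frac{1}{- 8 V{\left(-5,-2 \right)} \left(-20\right) + 2078} = \frac{1}{- 8 \sqrt{-5 - 5} \left(-20\right) + 2078} = \frac{1}{- 8 \sqrt{-10} \left(-20\right) + 2078} = \frac{1}{- 8 i \sqrt{10} \left(-20\right) + 2078} = \frac{1}{160 i \sqrt{10} + 2078} = \frac{1}{2078 + 160 i \sqrt{10}}$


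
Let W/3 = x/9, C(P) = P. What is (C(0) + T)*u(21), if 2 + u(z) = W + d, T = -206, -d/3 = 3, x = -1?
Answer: 7004/3 ≈ 2334.7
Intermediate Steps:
W = -⅓ (W = 3*(-1/9) = 3*(-1*⅑) = 3*(-⅑) = -⅓ ≈ -0.33333)
d = -9 (d = -3*3 = -9)
u(z) = -34/3 (u(z) = -2 + (-⅓ - 9) = -2 - 28/3 = -34/3)
(C(0) + T)*u(21) = (0 - 206)*(-34/3) = -206*(-34/3) = 7004/3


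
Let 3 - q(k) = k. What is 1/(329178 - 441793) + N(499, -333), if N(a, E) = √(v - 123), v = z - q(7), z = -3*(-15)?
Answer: -1/112615 + I*√74 ≈ -8.8798e-6 + 8.6023*I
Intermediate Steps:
q(k) = 3 - k
z = 45
v = 49 (v = 45 - (3 - 1*7) = 45 - (3 - 7) = 45 - 1*(-4) = 45 + 4 = 49)
N(a, E) = I*√74 (N(a, E) = √(49 - 123) = √(-74) = I*√74)
1/(329178 - 441793) + N(499, -333) = 1/(329178 - 441793) + I*√74 = 1/(-112615) + I*√74 = -1/112615 + I*√74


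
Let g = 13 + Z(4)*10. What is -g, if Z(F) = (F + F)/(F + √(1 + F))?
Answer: -463/11 + 80*√5/11 ≈ -25.829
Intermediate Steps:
Z(F) = 2*F/(F + √(1 + F)) (Z(F) = (2*F)/(F + √(1 + F)) = 2*F/(F + √(1 + F)))
g = 13 + 80/(4 + √5) (g = 13 + (2*4/(4 + √(1 + 4)))*10 = 13 + (2*4/(4 + √5))*10 = 13 + (8/(4 + √5))*10 = 13 + 80/(4 + √5) ≈ 25.829)
-g = -(463/11 - 80*√5/11) = -463/11 + 80*√5/11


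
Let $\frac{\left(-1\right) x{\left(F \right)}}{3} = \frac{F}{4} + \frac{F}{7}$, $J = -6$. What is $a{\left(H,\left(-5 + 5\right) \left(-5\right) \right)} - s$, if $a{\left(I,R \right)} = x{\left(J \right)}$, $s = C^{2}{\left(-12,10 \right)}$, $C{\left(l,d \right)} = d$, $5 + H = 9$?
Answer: $- \frac{1301}{14} \approx -92.929$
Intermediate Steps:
$H = 4$ ($H = -5 + 9 = 4$)
$x{\left(F \right)} = - \frac{33 F}{28}$ ($x{\left(F \right)} = - 3 \left(\frac{F}{4} + \frac{F}{7}\right) = - 3 \frac{11 F}{28} = - \frac{33 F}{28}$)
$s = 100$ ($s = 10^{2} = 100$)
$a{\left(I,R \right)} = \frac{99}{14}$ ($a{\left(I,R \right)} = \left(- \frac{33}{28}\right) \left(-6\right) = \frac{99}{14}$)
$a{\left(H,\left(-5 + 5\right) \left(-5\right) \right)} - s = \frac{99}{14} - 100 = - \frac{1301}{14}$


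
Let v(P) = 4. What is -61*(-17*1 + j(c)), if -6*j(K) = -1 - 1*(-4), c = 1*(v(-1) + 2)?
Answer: 2135/2 ≈ 1067.5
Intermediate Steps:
c = 6 (c = 1*(4 + 2) = 1*6 = 6)
j(K) = -1/2 (j(K) = -(-1 - 1*(-4))/6 = -(-1 + 4)/6 = -1/6*3 = -1/2)
-61*(-17*1 + j(c)) = -61*(-17*1 - 1/2) = -61*(-17 - 1/2) = -61*(-35/2) = 2135/2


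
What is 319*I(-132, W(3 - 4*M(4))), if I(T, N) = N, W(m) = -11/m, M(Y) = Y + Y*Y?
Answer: 319/7 ≈ 45.571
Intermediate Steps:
M(Y) = Y + Y²
319*I(-132, W(3 - 4*M(4))) = 319*(-11/(3 - 16*(1 + 4))) = 319*(-11/(3 - 16*5)) = 319*(-11/(3 - 4*20)) = 319*(-11/(3 - 80)) = 319*(-11/(-77)) = 319*(-11*(-1/77)) = 319*(⅐) = 319/7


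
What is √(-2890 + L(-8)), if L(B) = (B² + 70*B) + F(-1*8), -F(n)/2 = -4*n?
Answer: 5*I*√138 ≈ 58.737*I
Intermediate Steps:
F(n) = 8*n (F(n) = -(-8)*n = 8*n)
L(B) = -64 + B² + 70*B (L(B) = (B² + 70*B) + 8*(-1*8) = (B² + 70*B) + 8*(-8) = (B² + 70*B) - 64 = -64 + B² + 70*B)
√(-2890 + L(-8)) = √(-2890 + (-64 + (-8)² + 70*(-8))) = √(-2890 + (-64 + 64 - 560)) = √(-2890 - 560) = √(-3450) = 5*I*√138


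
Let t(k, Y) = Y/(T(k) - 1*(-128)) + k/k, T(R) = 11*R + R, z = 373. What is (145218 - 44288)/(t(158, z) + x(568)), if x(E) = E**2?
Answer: 204282320/652993373 ≈ 0.31284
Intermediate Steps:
T(R) = 12*R
t(k, Y) = 1 + Y/(128 + 12*k) (t(k, Y) = Y/(12*k - 1*(-128)) + k/k = Y/(12*k + 128) + 1 = Y/(128 + 12*k) + 1 = 1 + Y/(128 + 12*k))
(145218 - 44288)/(t(158, z) + x(568)) = (145218 - 44288)/((128 + 373 + 12*158)/(4*(32 + 3*158)) + 568**2) = 100930/((128 + 373 + 1896)/(4*(32 + 474)) + 322624) = 100930/((1/4)*2397/506 + 322624) = 100930/((1/4)*(1/506)*2397 + 322624) = 100930/(2397/2024 + 322624) = 100930/(652993373/2024) = 100930*(2024/652993373) = 204282320/652993373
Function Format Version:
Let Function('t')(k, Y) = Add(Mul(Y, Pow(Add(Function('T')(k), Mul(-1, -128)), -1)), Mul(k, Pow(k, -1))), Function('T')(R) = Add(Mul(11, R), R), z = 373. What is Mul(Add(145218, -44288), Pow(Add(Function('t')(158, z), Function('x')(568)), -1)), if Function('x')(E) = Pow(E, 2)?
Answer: Rational(204282320, 652993373) ≈ 0.31284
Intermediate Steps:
Function('T')(R) = Mul(12, R)
Function('t')(k, Y) = Add(1, Mul(Y, Pow(Add(128, Mul(12, k)), -1))) (Function('t')(k, Y) = Add(Mul(Y, Pow(Add(Mul(12, k), Mul(-1, -128)), -1)), Mul(k, Pow(k, -1))) = Add(Mul(Y, Pow(Add(Mul(12, k), 128), -1)), 1) = Add(Mul(Y, Pow(Add(128, Mul(12, k)), -1)), 1) = Add(1, Mul(Y, Pow(Add(128, Mul(12, k)), -1))))
Mul(Add(145218, -44288), Pow(Add(Function('t')(158, z), Function('x')(568)), -1)) = Mul(Add(145218, -44288), Pow(Add(Mul(Rational(1, 4), Pow(Add(32, Mul(3, 158)), -1), Add(128, 373, Mul(12, 158))), Pow(568, 2)), -1)) = Mul(100930, Pow(Add(Mul(Rational(1, 4), Pow(Add(32, 474), -1), Add(128, 373, 1896)), 322624), -1)) = Mul(100930, Pow(Add(Mul(Rational(1, 4), Pow(506, -1), 2397), 322624), -1)) = Mul(100930, Pow(Add(Mul(Rational(1, 4), Rational(1, 506), 2397), 322624), -1)) = Mul(100930, Pow(Add(Rational(2397, 2024), 322624), -1)) = Mul(100930, Pow(Rational(652993373, 2024), -1)) = Mul(100930, Rational(2024, 652993373)) = Rational(204282320, 652993373)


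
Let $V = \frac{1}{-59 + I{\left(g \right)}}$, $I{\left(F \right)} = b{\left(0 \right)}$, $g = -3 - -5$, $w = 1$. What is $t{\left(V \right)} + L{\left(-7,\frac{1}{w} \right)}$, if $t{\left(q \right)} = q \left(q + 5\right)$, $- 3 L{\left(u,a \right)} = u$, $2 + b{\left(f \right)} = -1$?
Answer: $\frac{25981}{11532} \approx 2.2529$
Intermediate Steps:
$b{\left(f \right)} = -3$ ($b{\left(f \right)} = -2 - 1 = -3$)
$g = 2$ ($g = -3 + 5 = 2$)
$I{\left(F \right)} = -3$
$L{\left(u,a \right)} = - \frac{u}{3}$
$V = - \frac{1}{62}$ ($V = \frac{1}{-59 - 3} = \frac{1}{-62} = - \frac{1}{62} \approx -0.016129$)
$t{\left(q \right)} = q \left(5 + q\right)$
$t{\left(V \right)} + L{\left(-7,\frac{1}{w} \right)} = - \frac{5 - \frac{1}{62}}{62} - - \frac{7}{3} = \left(- \frac{1}{62}\right) \frac{309}{62} + \frac{7}{3} = - \frac{309}{3844} + \frac{7}{3} = \frac{25981}{11532}$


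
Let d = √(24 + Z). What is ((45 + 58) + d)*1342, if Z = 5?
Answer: 138226 + 1342*√29 ≈ 1.4545e+5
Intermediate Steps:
d = √29 (d = √(24 + 5) = √29 ≈ 5.3852)
((45 + 58) + d)*1342 = ((45 + 58) + √29)*1342 = (103 + √29)*1342 = 138226 + 1342*√29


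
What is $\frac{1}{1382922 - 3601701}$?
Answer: $- \frac{1}{2218779} \approx -4.507 \cdot 10^{-7}$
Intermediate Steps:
$\frac{1}{1382922 - 3601701} = \frac{1}{-2218779} = - \frac{1}{2218779}$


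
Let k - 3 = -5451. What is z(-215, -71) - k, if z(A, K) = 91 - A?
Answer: 5754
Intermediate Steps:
k = -5448 (k = 3 - 5451 = -5448)
z(-215, -71) - k = (91 - 1*(-215)) - 1*(-5448) = (91 + 215) + 5448 = 306 + 5448 = 5754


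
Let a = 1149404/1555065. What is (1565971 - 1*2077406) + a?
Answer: -795313518871/1555065 ≈ -5.1143e+5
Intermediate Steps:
a = 1149404/1555065 (a = 1149404*(1/1555065) = 1149404/1555065 ≈ 0.73914)
(1565971 - 1*2077406) + a = (1565971 - 1*2077406) + 1149404/1555065 = (1565971 - 2077406) + 1149404/1555065 = -511435 + 1149404/1555065 = -795313518871/1555065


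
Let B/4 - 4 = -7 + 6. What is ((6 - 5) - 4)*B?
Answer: -36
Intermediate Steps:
B = 12 (B = 16 + 4*(-7 + 6) = 16 + 4*(-1) = 16 - 4 = 12)
((6 - 5) - 4)*B = ((6 - 5) - 4)*12 = (1 - 4)*12 = -3*12 = -36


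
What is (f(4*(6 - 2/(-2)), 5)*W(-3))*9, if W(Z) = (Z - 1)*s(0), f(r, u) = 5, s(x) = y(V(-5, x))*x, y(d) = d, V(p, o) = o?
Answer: 0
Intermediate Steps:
s(x) = x² (s(x) = x*x = x²)
W(Z) = 0 (W(Z) = (Z - 1)*0² = (-1 + Z)*0 = 0)
(f(4*(6 - 2/(-2)), 5)*W(-3))*9 = (5*0)*9 = 0*9 = 0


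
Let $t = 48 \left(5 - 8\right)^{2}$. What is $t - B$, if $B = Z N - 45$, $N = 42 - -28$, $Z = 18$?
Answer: $-783$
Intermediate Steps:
$N = 70$ ($N = 42 + 28 = 70$)
$t = 432$ ($t = 48 \left(-3\right)^{2} = 48 \cdot 9 = 432$)
$B = 1215$ ($B = 18 \cdot 70 - 45 = 1260 - 45 = 1215$)
$t - B = 432 - 1215 = -783$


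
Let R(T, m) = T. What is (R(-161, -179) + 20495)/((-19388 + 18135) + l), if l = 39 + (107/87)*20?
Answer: -884529/51739 ≈ -17.096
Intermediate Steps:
l = 5533/87 (l = 39 + (107*(1/87))*20 = 39 + (107/87)*20 = 39 + 2140/87 = 5533/87 ≈ 63.598)
(R(-161, -179) + 20495)/((-19388 + 18135) + l) = (-161 + 20495)/((-19388 + 18135) + 5533/87) = 20334/(-1253 + 5533/87) = 20334/(-103478/87) = 20334*(-87/103478) = -884529/51739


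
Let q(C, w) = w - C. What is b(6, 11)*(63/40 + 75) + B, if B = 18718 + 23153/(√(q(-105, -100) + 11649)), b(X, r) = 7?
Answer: 770161/40 + 23153*√11654/11654 ≈ 19469.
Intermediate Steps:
B = 18718 + 23153*√11654/11654 (B = 18718 + 23153/(√((-100 - 1*(-105)) + 11649)) = 18718 + 23153/(√((-100 + 105) + 11649)) = 18718 + 23153/(√(5 + 11649)) = 18718 + 23153/(√11654) = 18718 + 23153*(√11654/11654) = 18718 + 23153*√11654/11654 ≈ 18932.)
b(6, 11)*(63/40 + 75) + B = 7*(63/40 + 75) + (18718 + 23153*√11654/11654) = 7*(3063/40) + (18718 + 23153*√11654/11654) = 21441/40 + (18718 + 23153*√11654/11654) = 770161/40 + 23153*√11654/11654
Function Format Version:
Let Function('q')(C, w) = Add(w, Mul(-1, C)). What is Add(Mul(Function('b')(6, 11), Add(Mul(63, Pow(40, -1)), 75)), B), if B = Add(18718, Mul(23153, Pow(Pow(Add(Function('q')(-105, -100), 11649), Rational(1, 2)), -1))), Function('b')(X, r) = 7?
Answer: Add(Rational(770161, 40), Mul(Rational(23153, 11654), Pow(11654, Rational(1, 2)))) ≈ 19469.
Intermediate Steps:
B = Add(18718, Mul(Rational(23153, 11654), Pow(11654, Rational(1, 2)))) (B = Add(18718, Mul(23153, Pow(Pow(Add(Add(-100, Mul(-1, -105)), 11649), Rational(1, 2)), -1))) = Add(18718, Mul(23153, Pow(Pow(Add(Add(-100, 105), 11649), Rational(1, 2)), -1))) = Add(18718, Mul(23153, Pow(Pow(Add(5, 11649), Rational(1, 2)), -1))) = Add(18718, Mul(23153, Pow(Pow(11654, Rational(1, 2)), -1))) = Add(18718, Mul(23153, Mul(Rational(1, 11654), Pow(11654, Rational(1, 2))))) = Add(18718, Mul(Rational(23153, 11654), Pow(11654, Rational(1, 2)))) ≈ 18932.)
Add(Mul(Function('b')(6, 11), Add(Mul(63, Pow(40, -1)), 75)), B) = Add(Mul(7, Add(Mul(63, Pow(40, -1)), 75)), Add(18718, Mul(Rational(23153, 11654), Pow(11654, Rational(1, 2))))) = Add(Mul(7, Add(Mul(63, Rational(1, 40)), 75)), Add(18718, Mul(Rational(23153, 11654), Pow(11654, Rational(1, 2))))) = Add(Mul(7, Add(Rational(63, 40), 75)), Add(18718, Mul(Rational(23153, 11654), Pow(11654, Rational(1, 2))))) = Add(Mul(7, Rational(3063, 40)), Add(18718, Mul(Rational(23153, 11654), Pow(11654, Rational(1, 2))))) = Add(Rational(21441, 40), Add(18718, Mul(Rational(23153, 11654), Pow(11654, Rational(1, 2))))) = Add(Rational(770161, 40), Mul(Rational(23153, 11654), Pow(11654, Rational(1, 2))))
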